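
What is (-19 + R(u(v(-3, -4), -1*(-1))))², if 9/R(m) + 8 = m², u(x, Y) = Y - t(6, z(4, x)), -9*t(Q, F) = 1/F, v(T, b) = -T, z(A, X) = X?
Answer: 10500715729/25482304 ≈ 412.08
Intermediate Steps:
t(Q, F) = -1/(9*F)
u(x, Y) = Y + 1/(9*x) (u(x, Y) = Y - (-1)/(9*x) = Y + 1/(9*x))
R(m) = 9/(-8 + m²)
(-19 + R(u(v(-3, -4), -1*(-1))))² = (-19 + 9/(-8 + (-1*(-1) + 1/(9*((-1*(-3)))))²))² = (-19 + 9/(-8 + (1 + (⅑)/3)²))² = (-19 + 9/(-8 + (1 + (⅑)*(⅓))²))² = (-19 + 9/(-8 + (1 + 1/27)²))² = (-19 + 9/(-8 + (28/27)²))² = (-19 + 9/(-8 + 784/729))² = (-19 + 9/(-5048/729))² = (-19 + 9*(-729/5048))² = (-19 - 6561/5048)² = (-102473/5048)² = 10500715729/25482304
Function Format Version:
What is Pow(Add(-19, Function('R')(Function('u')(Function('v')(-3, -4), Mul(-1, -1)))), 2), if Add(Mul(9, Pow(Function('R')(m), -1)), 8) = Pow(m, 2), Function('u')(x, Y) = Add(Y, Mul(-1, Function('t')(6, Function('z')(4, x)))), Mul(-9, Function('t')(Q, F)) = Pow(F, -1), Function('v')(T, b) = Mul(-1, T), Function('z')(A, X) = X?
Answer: Rational(10500715729, 25482304) ≈ 412.08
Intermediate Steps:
Function('t')(Q, F) = Mul(Rational(-1, 9), Pow(F, -1))
Function('u')(x, Y) = Add(Y, Mul(Rational(1, 9), Pow(x, -1))) (Function('u')(x, Y) = Add(Y, Mul(-1, Mul(Rational(-1, 9), Pow(x, -1)))) = Add(Y, Mul(Rational(1, 9), Pow(x, -1))))
Function('R')(m) = Mul(9, Pow(Add(-8, Pow(m, 2)), -1))
Pow(Add(-19, Function('R')(Function('u')(Function('v')(-3, -4), Mul(-1, -1)))), 2) = Pow(Add(-19, Mul(9, Pow(Add(-8, Pow(Add(Mul(-1, -1), Mul(Rational(1, 9), Pow(Mul(-1, -3), -1))), 2)), -1))), 2) = Pow(Add(-19, Mul(9, Pow(Add(-8, Pow(Add(1, Mul(Rational(1, 9), Pow(3, -1))), 2)), -1))), 2) = Pow(Add(-19, Mul(9, Pow(Add(-8, Pow(Add(1, Mul(Rational(1, 9), Rational(1, 3))), 2)), -1))), 2) = Pow(Add(-19, Mul(9, Pow(Add(-8, Pow(Add(1, Rational(1, 27)), 2)), -1))), 2) = Pow(Add(-19, Mul(9, Pow(Add(-8, Pow(Rational(28, 27), 2)), -1))), 2) = Pow(Add(-19, Mul(9, Pow(Add(-8, Rational(784, 729)), -1))), 2) = Pow(Add(-19, Mul(9, Pow(Rational(-5048, 729), -1))), 2) = Pow(Add(-19, Mul(9, Rational(-729, 5048))), 2) = Pow(Add(-19, Rational(-6561, 5048)), 2) = Pow(Rational(-102473, 5048), 2) = Rational(10500715729, 25482304)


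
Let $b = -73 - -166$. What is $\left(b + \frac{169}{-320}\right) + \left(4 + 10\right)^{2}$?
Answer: $\frac{92311}{320} \approx 288.47$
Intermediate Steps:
$b = 93$ ($b = -73 + 166 = 93$)
$\left(b + \frac{169}{-320}\right) + \left(4 + 10\right)^{2} = \left(93 + \frac{169}{-320}\right) + \left(4 + 10\right)^{2} = \left(93 + 169 \left(- \frac{1}{320}\right)\right) + 14^{2} = \left(93 - \frac{169}{320}\right) + 196 = \frac{29591}{320} + 196 = \frac{92311}{320}$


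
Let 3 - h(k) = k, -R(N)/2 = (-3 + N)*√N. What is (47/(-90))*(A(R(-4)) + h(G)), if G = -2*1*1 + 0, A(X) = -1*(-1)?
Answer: -47/15 ≈ -3.1333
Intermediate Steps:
R(N) = -2*√N*(-3 + N) (R(N) = -2*(-3 + N)*√N = -2*√N*(-3 + N))
A(X) = 1
G = -2 (G = -2*1 + 0 = -2 + 0 = -2)
h(k) = 3 - k
(47/(-90))*(A(R(-4)) + h(G)) = (47/(-90))*(1 + (3 - 1*(-2))) = (47*(-1/90))*(1 + (3 + 2)) = -47*(1 + 5)/90 = -47/90*6 = -47/15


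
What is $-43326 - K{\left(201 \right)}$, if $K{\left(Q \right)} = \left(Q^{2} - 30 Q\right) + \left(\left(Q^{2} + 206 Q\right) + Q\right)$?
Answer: $-159705$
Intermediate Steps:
$K{\left(Q \right)} = 2 Q^{2} + 177 Q$ ($K{\left(Q \right)} = \left(Q^{2} - 30 Q\right) + \left(Q^{2} + 207 Q\right) = 2 Q^{2} + 177 Q$)
$-43326 - K{\left(201 \right)} = -43326 - 201 \left(177 + 2 \cdot 201\right) = -43326 - 201 \left(177 + 402\right) = -43326 - 201 \cdot 579 = -43326 - 116379 = -159705$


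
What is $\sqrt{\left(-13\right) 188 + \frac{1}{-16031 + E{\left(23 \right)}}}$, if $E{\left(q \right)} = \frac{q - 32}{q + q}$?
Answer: $\frac{i \sqrt{1329072600747910}}{737435} \approx 49.437 i$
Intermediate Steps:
$E{\left(q \right)} = \frac{-32 + q}{2 q}$
$\sqrt{\left(-13\right) 188 + \frac{1}{-16031 + E{\left(23 \right)}}} = \sqrt{\left(-13\right) 188 + \frac{1}{-16031 + \frac{-32 + 23}{2 \cdot 23}}} = \sqrt{-2444 + \frac{1}{-16031 + \frac{1}{2} \cdot \frac{1}{23} \left(-9\right)}} = \sqrt{-2444 + \frac{1}{-16031 - \frac{9}{46}}} = \sqrt{-2444 + \frac{1}{- \frac{737435}{46}}} = \sqrt{-2444 - \frac{46}{737435}} = \sqrt{- \frac{1802291186}{737435}} = \frac{i \sqrt{1329072600747910}}{737435}$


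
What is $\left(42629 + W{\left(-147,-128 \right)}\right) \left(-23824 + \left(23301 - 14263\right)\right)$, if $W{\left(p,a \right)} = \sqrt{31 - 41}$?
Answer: $-630312394 - 14786 i \sqrt{10} \approx -6.3031 \cdot 10^{8} - 46757.0 i$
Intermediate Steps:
$W{\left(p,a \right)} = i \sqrt{10}$ ($W{\left(p,a \right)} = \sqrt{-10} = i \sqrt{10}$)
$\left(42629 + W{\left(-147,-128 \right)}\right) \left(-23824 + \left(23301 - 14263\right)\right) = \left(42629 + i \sqrt{10}\right) \left(-23824 + \left(23301 - 14263\right)\right) = \left(42629 + i \sqrt{10}\right) \left(-23824 + 9038\right) = \left(42629 + i \sqrt{10}\right) \left(-14786\right) = -630312394 - 14786 i \sqrt{10}$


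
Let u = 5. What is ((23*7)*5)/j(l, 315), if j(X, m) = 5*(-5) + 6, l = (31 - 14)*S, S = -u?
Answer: -805/19 ≈ -42.368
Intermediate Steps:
S = -5 (S = -1*5 = -5)
l = -85 (l = (31 - 14)*(-5) = 17*(-5) = -85)
j(X, m) = -19 (j(X, m) = -25 + 6 = -19)
((23*7)*5)/j(l, 315) = ((23*7)*5)/(-19) = (161*5)*(-1/19) = 805*(-1/19) = -805/19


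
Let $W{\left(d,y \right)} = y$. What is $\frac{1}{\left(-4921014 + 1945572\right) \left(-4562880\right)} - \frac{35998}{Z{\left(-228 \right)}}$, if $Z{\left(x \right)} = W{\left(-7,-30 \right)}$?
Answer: $\frac{16290996645899137}{13576584792960} \approx 1199.9$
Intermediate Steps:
$Z{\left(x \right)} = -30$
$\frac{1}{\left(-4921014 + 1945572\right) \left(-4562880\right)} - \frac{35998}{Z{\left(-228 \right)}} = \frac{1}{\left(-4921014 + 1945572\right) \left(-4562880\right)} - \frac{35998}{-30} = \frac{1}{-2975442} \left(- \frac{1}{4562880}\right) - - \frac{17999}{15} = \left(- \frac{1}{2975442}\right) \left(- \frac{1}{4562880}\right) + \frac{17999}{15} = \frac{1}{13576584792960} + \frac{17999}{15} = \frac{16290996645899137}{13576584792960}$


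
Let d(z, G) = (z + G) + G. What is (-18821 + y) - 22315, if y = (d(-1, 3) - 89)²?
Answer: -34080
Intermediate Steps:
d(z, G) = z + 2*G (d(z, G) = (G + z) + G = z + 2*G)
y = 7056 (y = ((-1 + 2*3) - 89)² = ((-1 + 6) - 89)² = (5 - 89)² = (-84)² = 7056)
(-18821 + y) - 22315 = (-18821 + 7056) - 22315 = -11765 - 22315 = -34080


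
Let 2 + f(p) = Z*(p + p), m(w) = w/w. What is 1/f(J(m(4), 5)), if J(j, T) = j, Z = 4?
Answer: 1/6 ≈ 0.16667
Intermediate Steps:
m(w) = 1
f(p) = -2 + 8*p (f(p) = -2 + 4*(p + p) = -2 + 4*(2*p) = -2 + 8*p)
1/f(J(m(4), 5)) = 1/(-2 + 8*1) = 1/(-2 + 8) = 1/6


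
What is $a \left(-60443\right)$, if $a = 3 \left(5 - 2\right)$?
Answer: $-543987$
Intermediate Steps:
$a = 9$ ($a = 3 \cdot 3 = 9$)
$a \left(-60443\right) = 9 \left(-60443\right) = -543987$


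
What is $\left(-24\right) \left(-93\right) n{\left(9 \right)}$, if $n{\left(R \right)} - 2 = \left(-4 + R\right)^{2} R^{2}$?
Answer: $4524264$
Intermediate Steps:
$n{\left(R \right)} = 2 + R^{2} \left(-4 + R\right)^{2}$ ($n{\left(R \right)} = 2 + \left(-4 + R\right)^{2} R^{2} = 2 + R^{2} \left(-4 + R\right)^{2}$)
$\left(-24\right) \left(-93\right) n{\left(9 \right)} = \left(-24\right) \left(-93\right) \left(2 + 9^{2} \left(-4 + 9\right)^{2}\right) = 2232 \left(2 + 81 \cdot 5^{2}\right) = 2232 \left(2 + 81 \cdot 25\right) = 2232 \left(2 + 2025\right) = 2232 \cdot 2027 = 4524264$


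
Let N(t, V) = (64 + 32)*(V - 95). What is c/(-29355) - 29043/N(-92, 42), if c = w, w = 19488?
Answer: 83711369/16595360 ≈ 5.0443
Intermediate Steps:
c = 19488
N(t, V) = -9120 + 96*V (N(t, V) = 96*(-95 + V) = -9120 + 96*V)
c/(-29355) - 29043/N(-92, 42) = 19488/(-29355) - 29043/(-9120 + 96*42) = 19488*(-1/29355) - 29043/(-9120 + 4032) = -6496/9785 - 29043/(-5088) = -6496/9785 - 29043*(-1/5088) = -6496/9785 + 9681/1696 = 83711369/16595360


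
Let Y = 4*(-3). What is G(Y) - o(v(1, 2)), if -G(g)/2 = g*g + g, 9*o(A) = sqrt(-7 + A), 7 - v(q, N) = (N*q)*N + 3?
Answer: -264 - I*sqrt(7)/9 ≈ -264.0 - 0.29397*I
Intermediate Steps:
v(q, N) = 4 - q*N**2 (v(q, N) = 7 - ((N*q)*N + 3) = 7 - (q*N**2 + 3) = 7 - (3 + q*N**2) = 7 + (-3 - q*N**2) = 4 - q*N**2)
o(A) = sqrt(-7 + A)/9
Y = -12
G(g) = -2*g - 2*g**2 (G(g) = -2*(g*g + g) = -2*(g**2 + g) = -2*(g + g**2) = -2*g - 2*g**2)
G(Y) - o(v(1, 2)) = -2*(-12)*(1 - 12) - sqrt(-7 + (4 - 1*1*2**2))/9 = -2*(-12)*(-11) - sqrt(-7 + (4 - 1*1*4))/9 = -264 - sqrt(-7 + (4 - 4))/9 = -264 - sqrt(-7 + 0)/9 = -264 - sqrt(-7)/9 = -264 - I*sqrt(7)/9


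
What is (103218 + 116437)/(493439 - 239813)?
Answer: 219655/253626 ≈ 0.86606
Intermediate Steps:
(103218 + 116437)/(493439 - 239813) = 219655/253626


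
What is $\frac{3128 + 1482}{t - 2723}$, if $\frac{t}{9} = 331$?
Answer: $\frac{2305}{128} \approx 18.008$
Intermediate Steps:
$t = 2979$ ($t = 9 \cdot 331 = 2979$)
$\frac{3128 + 1482}{t - 2723} = \frac{3128 + 1482}{2979 - 2723} = \frac{4610}{256} = 4610 \cdot \frac{1}{256} = \frac{2305}{128}$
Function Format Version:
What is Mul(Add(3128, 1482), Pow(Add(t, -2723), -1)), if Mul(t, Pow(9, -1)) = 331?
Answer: Rational(2305, 128) ≈ 18.008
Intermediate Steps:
t = 2979 (t = Mul(9, 331) = 2979)
Mul(Add(3128, 1482), Pow(Add(t, -2723), -1)) = Mul(Add(3128, 1482), Pow(Add(2979, -2723), -1)) = Mul(4610, Pow(256, -1)) = Mul(4610, Rational(1, 256)) = Rational(2305, 128)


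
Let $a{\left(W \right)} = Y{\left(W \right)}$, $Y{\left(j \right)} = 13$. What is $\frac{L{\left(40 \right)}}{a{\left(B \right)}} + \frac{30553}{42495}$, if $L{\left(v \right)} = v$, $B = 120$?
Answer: $\frac{2096989}{552435} \approx 3.7959$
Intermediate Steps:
$a{\left(W \right)} = 13$
$\frac{L{\left(40 \right)}}{a{\left(B \right)}} + \frac{30553}{42495} = \frac{40}{13} + \frac{30553}{42495} = \frac{2096989}{552435}$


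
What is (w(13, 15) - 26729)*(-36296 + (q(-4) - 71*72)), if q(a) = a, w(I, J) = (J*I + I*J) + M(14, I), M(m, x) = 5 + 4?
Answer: 1090377960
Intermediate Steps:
M(m, x) = 9
w(I, J) = 9 + 2*I*J (w(I, J) = (J*I + I*J) + 9 = (I*J + I*J) + 9 = 2*I*J + 9 = 9 + 2*I*J)
(w(13, 15) - 26729)*(-36296 + (q(-4) - 71*72)) = ((9 + 2*13*15) - 26729)*(-36296 + (-4 - 71*72)) = ((9 + 390) - 26729)*(-36296 + (-4 - 5112)) = (399 - 26729)*(-36296 - 5116) = -26330*(-41412) = 1090377960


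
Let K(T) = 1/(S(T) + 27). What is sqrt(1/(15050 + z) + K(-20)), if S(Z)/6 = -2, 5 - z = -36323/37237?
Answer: sqrt(58264747713937010)/934398930 ≈ 0.25833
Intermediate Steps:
z = 222508/37237 (z = 5 - (-36323)/37237 = 5 - 1*(-36323/37237) = 5 + 36323/37237 = 222508/37237 ≈ 5.9755)
S(Z) = -12 (S(Z) = 6*(-2) = -12)
K(T) = 1/15 (K(T) = 1/(-12 + 27) = 1/15)
sqrt(1/(15050 + z) + K(-20)) = sqrt(1/(15050 + 222508/37237) + 1/15) = sqrt(1/(560639358/37237) + 1/15) = sqrt(37237/560639358 + 1/15) = sqrt(187065971/2803196790) = sqrt(58264747713937010)/934398930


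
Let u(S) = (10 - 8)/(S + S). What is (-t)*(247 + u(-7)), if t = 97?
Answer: -167616/7 ≈ -23945.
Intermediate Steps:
u(S) = 1/S (u(S) = 2/((2*S)) = 2*(1/(2*S)) = 1/S)
(-t)*(247 + u(-7)) = (-1*97)*(247 + 1/(-7)) = -97*(247 - 1/7) = -97*1728/7 = -167616/7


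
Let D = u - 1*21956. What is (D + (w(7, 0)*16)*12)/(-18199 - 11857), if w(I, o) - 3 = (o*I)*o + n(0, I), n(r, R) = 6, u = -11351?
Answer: 31579/30056 ≈ 1.0507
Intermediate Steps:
w(I, o) = 9 + I*o**2 (w(I, o) = 3 + ((o*I)*o + 6) = 3 + ((I*o)*o + 6) = 3 + (I*o**2 + 6) = 3 + (6 + I*o**2) = 9 + I*o**2)
D = -33307 (D = -11351 - 1*21956 = -11351 - 21956 = -33307)
(D + (w(7, 0)*16)*12)/(-18199 - 11857) = (-33307 + ((9 + 7*0**2)*16)*12)/(-18199 - 11857) = (-33307 + ((9 + 7*0)*16)*12)/(-30056) = (-33307 + ((9 + 0)*16)*12)*(-1/30056) = (-33307 + (9*16)*12)*(-1/30056) = (-33307 + 144*12)*(-1/30056) = (-33307 + 1728)*(-1/30056) = -31579*(-1/30056) = 31579/30056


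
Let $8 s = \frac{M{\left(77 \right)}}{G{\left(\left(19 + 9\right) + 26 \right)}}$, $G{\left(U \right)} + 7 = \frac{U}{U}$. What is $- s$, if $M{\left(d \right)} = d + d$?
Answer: $\frac{77}{24} \approx 3.2083$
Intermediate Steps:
$M{\left(d \right)} = 2 d$
$G{\left(U \right)} = -6$ ($G{\left(U \right)} = -7 + \frac{U}{U} = -7 + 1 = -6$)
$s = - \frac{77}{24}$ ($s = \frac{2 \cdot 77 \frac{1}{-6}}{8} = \frac{154 \left(- \frac{1}{6}\right)}{8} = \frac{1}{8} \left(- \frac{77}{3}\right) = - \frac{77}{24} \approx -3.2083$)
$- s = \left(-1\right) \left(- \frac{77}{24}\right) = \frac{77}{24}$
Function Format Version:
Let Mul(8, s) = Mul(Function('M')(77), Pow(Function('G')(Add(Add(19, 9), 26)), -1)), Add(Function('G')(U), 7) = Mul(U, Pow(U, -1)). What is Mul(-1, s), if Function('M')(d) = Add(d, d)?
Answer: Rational(77, 24) ≈ 3.2083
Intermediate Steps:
Function('M')(d) = Mul(2, d)
Function('G')(U) = -6 (Function('G')(U) = Add(-7, Mul(U, Pow(U, -1))) = Add(-7, 1) = -6)
s = Rational(-77, 24) (s = Mul(Rational(1, 8), Mul(Mul(2, 77), Pow(-6, -1))) = Mul(Rational(1, 8), Mul(154, Rational(-1, 6))) = Mul(Rational(1, 8), Rational(-77, 3)) = Rational(-77, 24) ≈ -3.2083)
Mul(-1, s) = Mul(-1, Rational(-77, 24)) = Rational(77, 24)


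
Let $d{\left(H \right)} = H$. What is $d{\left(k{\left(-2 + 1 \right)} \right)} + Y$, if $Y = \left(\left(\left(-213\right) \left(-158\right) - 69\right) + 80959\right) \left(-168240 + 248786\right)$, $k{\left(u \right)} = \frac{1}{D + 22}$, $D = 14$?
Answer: $\frac{332138196865}{36} \approx 9.2261 \cdot 10^{9}$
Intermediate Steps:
$k{\left(u \right)} = \frac{1}{36}$ ($k{\left(u \right)} = \frac{1}{14 + 22} = \frac{1}{36}$)
$Y = 9226061024$ ($Y = \left(\left(33654 - 69\right) + 80959\right) 80546 = \left(33585 + 80959\right) 80546 = 114544 \cdot 80546 = 9226061024$)
$d{\left(k{\left(-2 + 1 \right)} \right)} + Y = \frac{1}{36} + 9226061024 = \frac{332138196865}{36}$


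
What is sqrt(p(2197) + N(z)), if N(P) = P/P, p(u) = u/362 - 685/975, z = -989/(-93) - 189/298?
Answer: sqrt(31723922490)/70590 ≈ 2.5232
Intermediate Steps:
z = 277145/27714 (z = -989*(-1/93) - 189*1/298 = 989/93 - 189/298 = 277145/27714 ≈ 10.000)
p(u) = -137/195 + u/362 (p(u) = u*(1/362) - 685*1/975 = u/362 - 137/195 = -137/195 + u/362)
N(P) = 1
sqrt(p(2197) + N(z)) = sqrt((-137/195 + (1/362)*2197) + 1) = sqrt((-137/195 + 2197/362) + 1) = sqrt(378821/70590 + 1) = sqrt(449411/70590) = sqrt(31723922490)/70590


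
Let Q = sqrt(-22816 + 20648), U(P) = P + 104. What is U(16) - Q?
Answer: 120 - 2*I*sqrt(542) ≈ 120.0 - 46.562*I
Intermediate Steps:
U(P) = 104 + P
Q = 2*I*sqrt(542) (Q = sqrt(-2168) = 2*I*sqrt(542) ≈ 46.562*I)
U(16) - Q = (104 + 16) - 2*I*sqrt(542) = 120 - 2*I*sqrt(542)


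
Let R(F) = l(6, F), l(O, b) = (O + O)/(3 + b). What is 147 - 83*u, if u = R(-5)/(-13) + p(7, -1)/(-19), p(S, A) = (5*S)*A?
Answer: -10918/247 ≈ -44.202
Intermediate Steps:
p(S, A) = 5*A*S
l(O, b) = 2*O/(3 + b) (l(O, b) = (2*O)/(3 + b) = 2*O/(3 + b))
R(F) = 12/(3 + F) (R(F) = 2*6/(3 + F) = 12/(3 + F))
u = 569/247 (u = (12/(3 - 5))/(-13) + (5*(-1)*7)/(-19) = (12/(-2))*(-1/13) - 35*(-1/19) = (12*(-½))*(-1/13) + 35/19 = -6*(-1/13) + 35/19 = 6/13 + 35/19 = 569/247 ≈ 2.3036)
147 - 83*u = 147 - 83*569/247 = 147 - 47227/247 = -10918/247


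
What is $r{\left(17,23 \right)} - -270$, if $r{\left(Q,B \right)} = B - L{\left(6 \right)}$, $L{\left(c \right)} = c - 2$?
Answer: $289$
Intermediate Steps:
$L{\left(c \right)} = -2 + c$ ($L{\left(c \right)} = c - 2 = -2 + c$)
$r{\left(Q,B \right)} = -4 + B$ ($r{\left(Q,B \right)} = B - \left(-2 + 6\right) = B - 4 = -4 + B$)
$r{\left(17,23 \right)} - -270 = \left(-4 + 23\right) - -270 = 19 + 270 = 289$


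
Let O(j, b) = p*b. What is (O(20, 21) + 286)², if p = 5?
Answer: 152881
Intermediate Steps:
O(j, b) = 5*b
(O(20, 21) + 286)² = (5*21 + 286)² = (105 + 286)² = 391² = 152881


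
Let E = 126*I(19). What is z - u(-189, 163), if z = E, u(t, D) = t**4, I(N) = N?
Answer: -1275987447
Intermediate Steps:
E = 2394 (E = 126*19 = 2394)
z = 2394
z - u(-189, 163) = 2394 - 1*(-189)**4 = 2394 - 1*1275989841 = 2394 - 1275989841 = -1275987447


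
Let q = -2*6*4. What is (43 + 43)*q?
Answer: -4128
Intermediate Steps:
q = -48 (q = -12*4 = -48)
(43 + 43)*q = (43 + 43)*(-48) = 86*(-48) = -4128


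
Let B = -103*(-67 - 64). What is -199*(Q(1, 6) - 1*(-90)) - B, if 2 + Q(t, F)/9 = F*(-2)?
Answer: -6329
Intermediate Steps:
Q(t, F) = -18 - 18*F (Q(t, F) = -18 + 9*(F*(-2)) = -18 + 9*(-2*F) = -18 - 18*F)
B = 13493 (B = -103*(-131) = 13493)
-199*(Q(1, 6) - 1*(-90)) - B = -199*((-18 - 18*6) - 1*(-90)) - 1*13493 = -199*((-18 - 108) + 90) - 13493 = -199*(-126 + 90) - 13493 = -199*(-36) - 13493 = 7164 - 13493 = -6329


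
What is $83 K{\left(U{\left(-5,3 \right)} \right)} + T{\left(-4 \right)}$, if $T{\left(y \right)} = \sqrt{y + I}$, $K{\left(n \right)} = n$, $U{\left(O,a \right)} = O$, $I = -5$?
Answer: $-415 + 3 i \approx -415.0 + 3.0 i$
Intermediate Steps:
$T{\left(y \right)} = \sqrt{-5 + y}$ ($T{\left(y \right)} = \sqrt{y - 5} = \sqrt{-5 + y}$)
$83 K{\left(U{\left(-5,3 \right)} \right)} + T{\left(-4 \right)} = 83 \left(-5\right) + \sqrt{-5 - 4} = -415 + \sqrt{-9} = -415 + 3 i$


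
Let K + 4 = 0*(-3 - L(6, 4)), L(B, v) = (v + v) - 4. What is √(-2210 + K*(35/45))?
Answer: I*√19918/3 ≈ 47.044*I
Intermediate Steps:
L(B, v) = -4 + 2*v (L(B, v) = 2*v - 4 = -4 + 2*v)
K = -4 (K = -4 + 0*(-3 - (-4 + 2*4)) = -4 + 0*(-3 - (-4 + 8)) = -4 + 0*(-3 - 1*4) = -4 + 0*(-3 - 4) = -4 + 0*(-7) = -4 + 0 = -4)
√(-2210 + K*(35/45)) = √(-2210 - 140/45) = √(-2210 - 4*7/9) = √(-2210 - 28/9) = √(-19918/9) = I*√19918/3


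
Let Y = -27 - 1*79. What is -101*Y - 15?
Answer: 10691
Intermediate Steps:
Y = -106 (Y = -27 - 79 = -106)
-101*Y - 15 = -101*(-106) - 15 = 10706 - 15 = 10691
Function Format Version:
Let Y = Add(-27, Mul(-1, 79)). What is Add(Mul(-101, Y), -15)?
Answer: 10691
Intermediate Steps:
Y = -106 (Y = Add(-27, -79) = -106)
Add(Mul(-101, Y), -15) = Add(Mul(-101, -106), -15) = Add(10706, -15) = 10691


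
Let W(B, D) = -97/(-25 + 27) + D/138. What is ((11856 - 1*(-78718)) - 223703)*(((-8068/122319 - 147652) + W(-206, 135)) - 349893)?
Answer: 186366706377456584/2813337 ≈ 6.6244e+10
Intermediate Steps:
W(B, D) = -97/2 + D/138 (W(B, D) = -97/2 + D*(1/138) = -97*1/2 + D/138 = -97/2 + D/138)
((11856 - 1*(-78718)) - 223703)*(((-8068/122319 - 147652) + W(-206, 135)) - 349893) = ((11856 - 1*(-78718)) - 223703)*(((-8068/122319 - 147652) + (-97/2 + (1/138)*135)) - 349893) = ((11856 + 78718) - 223703)*(((-8068*1/122319 - 147652) + (-97/2 + 45/46)) - 349893) = (90574 - 223703)*(((-8068/122319 - 147652) - 1093/23) - 349893) = -133129*((-18060653056/122319 - 1093/23) - 349893) = -133129*(-415528714955/2813337 - 349893) = -133129*(-1399895637896/2813337) = 186366706377456584/2813337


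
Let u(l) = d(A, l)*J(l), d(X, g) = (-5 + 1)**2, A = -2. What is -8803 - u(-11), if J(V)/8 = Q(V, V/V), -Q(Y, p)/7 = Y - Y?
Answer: -8803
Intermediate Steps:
Q(Y, p) = 0 (Q(Y, p) = -7*(Y - Y) = -7*0 = 0)
d(X, g) = 16 (d(X, g) = (-4)**2 = 16)
J(V) = 0 (J(V) = 8*0 = 0)
u(l) = 0 (u(l) = 16*0 = 0)
-8803 - u(-11) = -8803 - 1*0 = -8803 + 0 = -8803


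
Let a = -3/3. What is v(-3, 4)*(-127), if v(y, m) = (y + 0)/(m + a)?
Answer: 127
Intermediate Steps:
a = -1 (a = -3*⅓ = -1)
v(y, m) = y/(-1 + m) (v(y, m) = (y + 0)/(m - 1) = y/(-1 + m))
v(-3, 4)*(-127) = -3/(-1 + 4)*(-127) = -3/3*(-127) = -3*⅓*(-127) = -1*(-127) = 127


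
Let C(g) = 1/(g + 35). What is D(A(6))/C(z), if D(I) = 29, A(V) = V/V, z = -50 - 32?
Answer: -1363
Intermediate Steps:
z = -82
A(V) = 1
C(g) = 1/(35 + g)
D(A(6))/C(z) = 29/(1/(35 - 82)) = 29/(1/(-47)) = 29/(-1/47) = 29*(-47) = -1363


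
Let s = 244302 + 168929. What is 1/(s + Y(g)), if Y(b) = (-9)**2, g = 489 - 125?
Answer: 1/413312 ≈ 2.4195e-6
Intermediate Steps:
g = 364
Y(b) = 81
s = 413231
1/(s + Y(g)) = 1/(413231 + 81) = 1/413312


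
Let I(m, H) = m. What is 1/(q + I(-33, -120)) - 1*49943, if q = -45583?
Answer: -2278199889/45616 ≈ -49943.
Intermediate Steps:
1/(q + I(-33, -120)) - 1*49943 = 1/(-45583 - 33) - 1*49943 = 1/(-45616) - 49943 = -1/45616 - 49943 = -2278199889/45616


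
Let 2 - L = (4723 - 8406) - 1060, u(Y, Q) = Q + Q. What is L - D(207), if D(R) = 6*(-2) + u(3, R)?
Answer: 4343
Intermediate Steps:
u(Y, Q) = 2*Q
D(R) = -12 + 2*R (D(R) = 6*(-2) + 2*R = -12 + 2*R)
L = 4745 (L = 2 - ((4723 - 8406) - 1060) = 2 - (-3683 - 1060) = 2 - 1*(-4743) = 2 + 4743 = 4745)
L - D(207) = 4745 - (-12 + 2*207) = 4745 - (-12 + 414) = 4745 - 1*402 = 4745 - 402 = 4343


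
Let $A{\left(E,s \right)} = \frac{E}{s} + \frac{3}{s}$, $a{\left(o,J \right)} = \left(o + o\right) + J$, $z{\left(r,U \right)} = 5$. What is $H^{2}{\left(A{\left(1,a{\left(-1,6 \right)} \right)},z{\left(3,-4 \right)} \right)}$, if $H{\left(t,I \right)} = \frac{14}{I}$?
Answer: $\frac{196}{25} \approx 7.84$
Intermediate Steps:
$a{\left(o,J \right)} = J + 2 o$ ($a{\left(o,J \right)} = 2 o + J = J + 2 o$)
$A{\left(E,s \right)} = \frac{3}{s} + \frac{E}{s}$
$H^{2}{\left(A{\left(1,a{\left(-1,6 \right)} \right)},z{\left(3,-4 \right)} \right)} = \left(\frac{14}{5}\right)^{2} = \frac{196}{25}$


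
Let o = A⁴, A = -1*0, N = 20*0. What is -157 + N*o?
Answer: -157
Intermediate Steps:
N = 0
A = 0
o = 0 (o = 0⁴ = 0)
-157 + N*o = -157 + 0*0 = -157 + 0 = -157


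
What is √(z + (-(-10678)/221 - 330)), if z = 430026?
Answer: √20989142174/221 ≈ 655.55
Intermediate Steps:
√(z + (-(-10678)/221 - 330)) = √(430026 + (-(-10678)/221 - 330)) = √(430026 + (-38*(-281/221) - 330)) = √(430026 + (10678/221 - 330)) = √(430026 - 62252/221) = √(94973494/221) = √20989142174/221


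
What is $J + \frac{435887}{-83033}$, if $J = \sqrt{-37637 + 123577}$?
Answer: $- \frac{435887}{83033} + 2 \sqrt{21485} \approx 287.91$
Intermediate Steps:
$J = 2 \sqrt{21485}$ ($J = \sqrt{85940} = 2 \sqrt{21485} \approx 293.16$)
$J + \frac{435887}{-83033} = 2 \sqrt{21485} + \frac{435887}{-83033} = 2 \sqrt{21485} + 435887 \left(- \frac{1}{83033}\right) = 2 \sqrt{21485} - \frac{435887}{83033} = - \frac{435887}{83033} + 2 \sqrt{21485}$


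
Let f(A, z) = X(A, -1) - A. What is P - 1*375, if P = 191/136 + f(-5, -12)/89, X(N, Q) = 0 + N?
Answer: -50809/136 ≈ -373.60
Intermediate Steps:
X(N, Q) = N
f(A, z) = 0 (f(A, z) = A - A = 0)
P = 191/136 (P = 191/136 + 0/89 = 191*(1/136) + 0*(1/89) = 191/136 + 0 = 191/136 ≈ 1.4044)
P - 1*375 = 191/136 - 1*375 = 191/136 - 375 = -50809/136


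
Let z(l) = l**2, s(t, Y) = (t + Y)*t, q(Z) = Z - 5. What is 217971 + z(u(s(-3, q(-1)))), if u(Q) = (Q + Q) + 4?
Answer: 221335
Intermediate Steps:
q(Z) = -5 + Z
s(t, Y) = t*(Y + t) (s(t, Y) = (Y + t)*t = t*(Y + t))
u(Q) = 4 + 2*Q (u(Q) = 2*Q + 4 = 4 + 2*Q)
217971 + z(u(s(-3, q(-1)))) = 217971 + (4 + 2*(-3*((-5 - 1) - 3)))**2 = 217971 + (4 + 2*(-3*(-6 - 3)))**2 = 217971 + (4 + 2*(-3*(-9)))**2 = 217971 + (4 + 2*27)**2 = 217971 + (4 + 54)**2 = 217971 + 58**2 = 217971 + 3364 = 221335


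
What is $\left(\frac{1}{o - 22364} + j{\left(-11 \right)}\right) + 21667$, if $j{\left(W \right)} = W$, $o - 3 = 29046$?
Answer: $\frac{144770361}{6685} \approx 21656.0$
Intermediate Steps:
$o = 29049$ ($o = 3 + 29046 = 29049$)
$\left(\frac{1}{o - 22364} + j{\left(-11 \right)}\right) + 21667 = \left(\frac{1}{29049 - 22364} - 11\right) + 21667 = \left(\frac{1}{6685} - 11\right) + 21667 = - \frac{73534}{6685} + 21667 = \frac{144770361}{6685}$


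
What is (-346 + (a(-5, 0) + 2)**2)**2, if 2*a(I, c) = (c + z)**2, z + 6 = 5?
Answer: 1846881/16 ≈ 1.1543e+5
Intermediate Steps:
z = -1 (z = -6 + 5 = -1)
a(I, c) = (-1 + c)**2/2 (a(I, c) = (c - 1)**2/2 = (-1 + c)**2/2)
(-346 + (a(-5, 0) + 2)**2)**2 = (-346 + ((-1 + 0)**2/2 + 2)**2)**2 = (-346 + ((1/2)*(-1)**2 + 2)**2)**2 = (-346 + ((1/2)*1 + 2)**2)**2 = (-346 + (1/2 + 2)**2)**2 = (-346 + (5/2)**2)**2 = (-346 + 25/4)**2 = (-1359/4)**2 = 1846881/16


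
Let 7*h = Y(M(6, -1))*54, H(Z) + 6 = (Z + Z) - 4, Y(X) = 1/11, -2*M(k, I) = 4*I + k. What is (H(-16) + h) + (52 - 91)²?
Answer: 113937/77 ≈ 1479.7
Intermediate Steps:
M(k, I) = -2*I - k/2 (M(k, I) = -(4*I + k)/2 = -(k + 4*I)/2 = -2*I - k/2)
Y(X) = 1/11
H(Z) = -10 + 2*Z (H(Z) = -6 + ((Z + Z) - 4) = -6 + (2*Z - 4) = -6 + (-4 + 2*Z) = -10 + 2*Z)
h = 54/77 (h = ((1/11)*54)/7 = (⅐)*(54/11) = 54/77 ≈ 0.70130)
(H(-16) + h) + (52 - 91)² = ((-10 + 2*(-16)) + 54/77) + (52 - 91)² = ((-10 - 32) + 54/77) + (-39)² = (-42 + 54/77) + 1521 = -3180/77 + 1521 = 113937/77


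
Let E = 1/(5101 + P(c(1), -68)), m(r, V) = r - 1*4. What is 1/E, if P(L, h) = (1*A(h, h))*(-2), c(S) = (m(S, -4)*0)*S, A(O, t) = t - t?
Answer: 5101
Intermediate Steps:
A(O, t) = 0
m(r, V) = -4 + r (m(r, V) = r - 4 = -4 + r)
c(S) = 0 (c(S) = ((-4 + S)*0)*S = 0*S = 0)
P(L, h) = 0 (P(L, h) = (1*0)*(-2) = 0*(-2) = 0)
E = 1/5101 (E = 1/(5101 + 0) = 1/5101 ≈ 0.00019604)
1/E = 1/(1/5101) = 5101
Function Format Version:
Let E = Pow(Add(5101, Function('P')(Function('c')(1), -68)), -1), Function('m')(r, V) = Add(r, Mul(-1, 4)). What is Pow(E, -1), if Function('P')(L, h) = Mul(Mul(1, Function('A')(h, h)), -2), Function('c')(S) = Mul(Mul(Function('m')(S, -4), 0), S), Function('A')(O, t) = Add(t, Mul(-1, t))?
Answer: 5101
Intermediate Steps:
Function('A')(O, t) = 0
Function('m')(r, V) = Add(-4, r) (Function('m')(r, V) = Add(r, -4) = Add(-4, r))
Function('c')(S) = 0 (Function('c')(S) = Mul(Mul(Add(-4, S), 0), S) = Mul(0, S) = 0)
Function('P')(L, h) = 0 (Function('P')(L, h) = Mul(Mul(1, 0), -2) = Mul(0, -2) = 0)
E = Rational(1, 5101) (E = Pow(Add(5101, 0), -1) = Pow(5101, -1) = Rational(1, 5101) ≈ 0.00019604)
Pow(E, -1) = Pow(Rational(1, 5101), -1) = 5101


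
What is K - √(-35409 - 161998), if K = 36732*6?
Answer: 220392 - I*√197407 ≈ 2.2039e+5 - 444.31*I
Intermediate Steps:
K = 220392
K - √(-35409 - 161998) = 220392 - √(-35409 - 161998) = 220392 - √(-197407) = 220392 - I*√197407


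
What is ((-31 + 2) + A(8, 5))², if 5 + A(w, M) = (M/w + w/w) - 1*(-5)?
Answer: 47961/64 ≈ 749.39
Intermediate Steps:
A(w, M) = 1 + M/w (A(w, M) = -5 + ((M/w + w/w) - 1*(-5)) = -5 + ((M/w + 1) + 5) = -5 + ((1 + M/w) + 5) = -5 + (6 + M/w) = 1 + M/w)
((-31 + 2) + A(8, 5))² = ((-31 + 2) + (5 + 8)/8)² = (-29 + (⅛)*13)² = (-29 + 13/8)² = (-219/8)² = 47961/64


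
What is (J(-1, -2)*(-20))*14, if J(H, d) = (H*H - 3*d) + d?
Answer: -1400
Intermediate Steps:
J(H, d) = H² - 2*d (J(H, d) = (H² - 3*d) + d = H² - 2*d)
(J(-1, -2)*(-20))*14 = (((-1)² - 2*(-2))*(-20))*14 = ((1 + 4)*(-20))*14 = (5*(-20))*14 = -100*14 = -1400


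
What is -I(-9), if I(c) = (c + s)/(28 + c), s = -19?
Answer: 28/19 ≈ 1.4737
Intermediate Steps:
I(c) = (-19 + c)/(28 + c) (I(c) = (c - 19)/(28 + c) = (-19 + c)/(28 + c))
-I(-9) = -(-19 - 9)/(28 - 9) = -(-28)/19 = -1*(-28/19) = 28/19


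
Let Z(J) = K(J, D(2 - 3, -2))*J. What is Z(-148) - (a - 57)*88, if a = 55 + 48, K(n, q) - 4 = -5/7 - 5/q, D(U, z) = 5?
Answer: -30704/7 ≈ -4386.3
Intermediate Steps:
K(n, q) = 23/7 - 5/q (K(n, q) = 4 + (-5/7 - 5/q) = 23/7 - 5/q)
a = 103
Z(J) = 16*J/7 (Z(J) = (23/7 - 5/5)*J = (23/7 - 5*⅕)*J = (23/7 - 1)*J = 16*J/7)
Z(-148) - (a - 57)*88 = (16/7)*(-148) - (103 - 57)*88 = -2368/7 - 46*88 = -2368/7 - 1*4048 = -2368/7 - 4048 = -30704/7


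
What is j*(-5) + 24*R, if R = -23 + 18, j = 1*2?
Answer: -130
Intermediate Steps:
j = 2
R = -5
j*(-5) + 24*R = 2*(-5) + 24*(-5) = -10 - 120 = -130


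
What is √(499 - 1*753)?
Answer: I*√254 ≈ 15.937*I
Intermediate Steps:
√(499 - 1*753) = √(499 - 753) = √(-254) = I*√254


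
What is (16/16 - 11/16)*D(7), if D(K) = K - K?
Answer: 0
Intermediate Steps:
D(K) = 0
(16/16 - 11/16)*D(7) = (16/16 - 11/16)*0 = (16*(1/16) - 11*1/16)*0 = (1 - 11/16)*0 = (5/16)*0 = 0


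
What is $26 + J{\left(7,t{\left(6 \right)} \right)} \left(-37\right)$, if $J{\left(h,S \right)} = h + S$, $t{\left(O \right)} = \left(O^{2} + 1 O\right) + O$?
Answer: $-2009$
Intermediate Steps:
$t{\left(O \right)} = O^{2} + 2 O$ ($t{\left(O \right)} = \left(O^{2} + O\right) + O = \left(O + O^{2}\right) + O = O^{2} + 2 O$)
$J{\left(h,S \right)} = S + h$
$26 + J{\left(7,t{\left(6 \right)} \right)} \left(-37\right) = 26 + \left(6 \left(2 + 6\right) + 7\right) \left(-37\right) = 26 + \left(6 \cdot 8 + 7\right) \left(-37\right) = 26 + \left(48 + 7\right) \left(-37\right) = 26 + 55 \left(-37\right) = 26 - 2035 = -2009$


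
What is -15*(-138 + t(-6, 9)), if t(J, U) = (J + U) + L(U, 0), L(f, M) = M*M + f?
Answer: 1890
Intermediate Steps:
L(f, M) = f + M² (L(f, M) = M² + f = f + M²)
t(J, U) = J + 2*U (t(J, U) = (J + U) + (U + 0²) = (J + U) + (U + 0) = (J + U) + U = J + 2*U)
-15*(-138 + t(-6, 9)) = -15*(-138 + (-6 + 2*9)) = -15*(-138 + (-6 + 18)) = -15*(-138 + 12) = -15*(-126) = 1890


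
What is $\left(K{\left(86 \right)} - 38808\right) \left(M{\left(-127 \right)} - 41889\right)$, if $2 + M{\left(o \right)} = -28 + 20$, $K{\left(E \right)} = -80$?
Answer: $1629368312$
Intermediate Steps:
$M{\left(o \right)} = -10$ ($M{\left(o \right)} = -2 + \left(-28 + 20\right) = -2 - 8 = -10$)
$\left(K{\left(86 \right)} - 38808\right) \left(M{\left(-127 \right)} - 41889\right) = \left(-80 - 38808\right) \left(-10 - 41889\right) = \left(-38888\right) \left(-41899\right) = 1629368312$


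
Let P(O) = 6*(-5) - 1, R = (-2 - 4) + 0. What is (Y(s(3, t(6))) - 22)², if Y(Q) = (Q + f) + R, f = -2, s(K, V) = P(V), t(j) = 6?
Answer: 3721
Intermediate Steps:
R = -6 (R = -6 + 0 = -6)
P(O) = -31 (P(O) = -30 - 1 = -31)
s(K, V) = -31
Y(Q) = -8 + Q (Y(Q) = (Q - 2) - 6 = (-2 + Q) - 6 = -8 + Q)
(Y(s(3, t(6))) - 22)² = ((-8 - 31) - 22)² = (-39 - 22)² = (-61)² = 3721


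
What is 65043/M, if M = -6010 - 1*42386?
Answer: -21681/16132 ≈ -1.3440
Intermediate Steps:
M = -48396 (M = -6010 - 42386 = -48396)
65043/M = 65043/(-48396) = 65043*(-1/48396) = -21681/16132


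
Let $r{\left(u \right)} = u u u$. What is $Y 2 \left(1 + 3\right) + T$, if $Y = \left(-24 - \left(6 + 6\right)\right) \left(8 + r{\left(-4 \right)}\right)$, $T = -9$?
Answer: $16119$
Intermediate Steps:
$r{\left(u \right)} = u^{3}$ ($r{\left(u \right)} = u^{2} u = u^{3}$)
$Y = 2016$ ($Y = \left(-24 - \left(6 + 6\right)\right) \left(8 + \left(-4\right)^{3}\right) = \left(-24 - 12\right) \left(8 - 64\right) = \left(-24 - 12\right) \left(-56\right) = \left(-36\right) \left(-56\right) = 2016$)
$Y 2 \left(1 + 3\right) + T = 2016 \cdot 2 \left(1 + 3\right) - 9 = 2016 \cdot 2 \cdot 4 - 9 = 2016 \cdot 8 - 9 = 16128 - 9 = 16119$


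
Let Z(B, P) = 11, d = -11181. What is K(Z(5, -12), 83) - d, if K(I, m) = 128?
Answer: 11309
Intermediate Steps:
K(Z(5, -12), 83) - d = 128 - 1*(-11181) = 128 + 11181 = 11309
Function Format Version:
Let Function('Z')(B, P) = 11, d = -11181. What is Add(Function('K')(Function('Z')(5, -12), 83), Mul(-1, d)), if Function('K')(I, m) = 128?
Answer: 11309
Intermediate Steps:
Add(Function('K')(Function('Z')(5, -12), 83), Mul(-1, d)) = Add(128, Mul(-1, -11181)) = Add(128, 11181) = 11309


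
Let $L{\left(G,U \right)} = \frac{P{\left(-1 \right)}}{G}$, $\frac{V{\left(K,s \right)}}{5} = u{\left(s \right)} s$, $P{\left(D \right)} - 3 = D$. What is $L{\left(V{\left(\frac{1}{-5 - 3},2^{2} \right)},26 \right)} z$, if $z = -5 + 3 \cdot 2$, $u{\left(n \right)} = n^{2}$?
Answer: $\frac{1}{160} \approx 0.00625$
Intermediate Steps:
$P{\left(D \right)} = 3 + D$
$V{\left(K,s \right)} = 5 s^{3}$ ($V{\left(K,s \right)} = 5 s^{2} s = 5 s^{3}$)
$L{\left(G,U \right)} = \frac{2}{G}$ ($L{\left(G,U \right)} = \frac{3 - 1}{G} = \frac{2}{G}$)
$z = 1$ ($z = -5 + 6 = 1$)
$L{\left(V{\left(\frac{1}{-5 - 3},2^{2} \right)},26 \right)} z = \frac{2}{5 \left(2^{2}\right)^{3}} \cdot 1 = \frac{2}{5 \cdot 4^{3}} \cdot 1 = \frac{2}{5 \cdot 64} \cdot 1 = \frac{2}{320} \cdot 1 = 2 \cdot \frac{1}{320} \cdot 1 = \frac{1}{160} \cdot 1 = \frac{1}{160}$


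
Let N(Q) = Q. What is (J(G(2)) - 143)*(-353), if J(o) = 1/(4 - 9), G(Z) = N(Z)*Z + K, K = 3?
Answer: 252748/5 ≈ 50550.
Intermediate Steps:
G(Z) = 3 + Z**2 (G(Z) = Z*Z + 3 = Z**2 + 3 = 3 + Z**2)
J(o) = -1/5 (J(o) = 1/(-5) = -1/5)
(J(G(2)) - 143)*(-353) = (-1/5 - 143)*(-353) = -716/5*(-353) = 252748/5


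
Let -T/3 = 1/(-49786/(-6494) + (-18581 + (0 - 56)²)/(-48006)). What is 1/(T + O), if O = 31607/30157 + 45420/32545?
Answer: 244415480854511249/505483836504471025 ≈ 0.48353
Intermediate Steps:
O = 479676151/196291913 (O = 31607*(1/30157) + 45420*(1/32545) = 31607/30157 + 9084/6509 = 479676151/196291913 ≈ 2.4437)
T = -467626446/1245163273 (T = -3/(-49786/(-6494) + (-18581 + (0 - 56)²)/(-48006)) = -3/(-49786*(-1/6494) + (-18581 + (-56)²)*(-1/48006)) = -3/(24893/3247 + (-18581 + 3136)*(-1/48006)) = -3/(24893/3247 - 15445*(-1/48006)) = -3/(24893/3247 + 15445/48006) = -3/1245163273/155875482 = -3*155875482/1245163273 = -467626446/1245163273 ≈ -0.37555)
1/(T + O) = 1/(-467626446/1245163273 + 479676151/196291913) = 1/(505483836504471025/244415480854511249) = 244415480854511249/505483836504471025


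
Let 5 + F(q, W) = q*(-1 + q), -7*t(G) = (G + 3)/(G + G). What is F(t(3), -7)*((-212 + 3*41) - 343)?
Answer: 102384/49 ≈ 2089.5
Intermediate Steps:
t(G) = -(3 + G)/(14*G) (t(G) = -(G + 3)/(7*(G + G)) = -(3 + G)/(7*(2*G)) = -(3 + G)*1/(2*G)/7 = -(3 + G)/(14*G))
F(q, W) = -5 + q*(-1 + q)
F(t(3), -7)*((-212 + 3*41) - 343) = (-5 + ((1/14)*(-3 - 1*3)/3)² - (-3 - 1*3)/(14*3))*((-212 + 3*41) - 343) = (-5 + ((1/14)*(⅓)*(-3 - 3))² - (-3 - 3)/(14*3))*((-212 + 123) - 343) = (-5 + ((1/14)*(⅓)*(-6))² - (-6)/(14*3))*(-89 - 343) = (-5 + (-⅐)² - 1*(-⅐))*(-432) = (-5 + 1/49 + ⅐)*(-432) = -237/49*(-432) = 102384/49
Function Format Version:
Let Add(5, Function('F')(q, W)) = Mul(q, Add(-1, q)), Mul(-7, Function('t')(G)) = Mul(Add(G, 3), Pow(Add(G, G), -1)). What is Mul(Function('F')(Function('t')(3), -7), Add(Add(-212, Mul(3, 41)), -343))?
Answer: Rational(102384, 49) ≈ 2089.5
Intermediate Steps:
Function('t')(G) = Mul(Rational(-1, 14), Pow(G, -1), Add(3, G)) (Function('t')(G) = Mul(Rational(-1, 7), Mul(Add(G, 3), Pow(Add(G, G), -1))) = Mul(Rational(-1, 7), Mul(Add(3, G), Pow(Mul(2, G), -1))) = Mul(Rational(-1, 7), Mul(Add(3, G), Mul(Rational(1, 2), Pow(G, -1)))) = Mul(Rational(-1, 7), Mul(Rational(1, 2), Pow(G, -1), Add(3, G))) = Mul(Rational(-1, 14), Pow(G, -1), Add(3, G)))
Function('F')(q, W) = Add(-5, Mul(q, Add(-1, q)))
Mul(Function('F')(Function('t')(3), -7), Add(Add(-212, Mul(3, 41)), -343)) = Mul(Add(-5, Pow(Mul(Rational(1, 14), Pow(3, -1), Add(-3, Mul(-1, 3))), 2), Mul(-1, Mul(Rational(1, 14), Pow(3, -1), Add(-3, Mul(-1, 3))))), Add(Add(-212, Mul(3, 41)), -343)) = Mul(Add(-5, Pow(Mul(Rational(1, 14), Rational(1, 3), Add(-3, -3)), 2), Mul(-1, Mul(Rational(1, 14), Rational(1, 3), Add(-3, -3)))), Add(Add(-212, 123), -343)) = Mul(Add(-5, Pow(Mul(Rational(1, 14), Rational(1, 3), -6), 2), Mul(-1, Mul(Rational(1, 14), Rational(1, 3), -6))), Add(-89, -343)) = Mul(Add(-5, Pow(Rational(-1, 7), 2), Mul(-1, Rational(-1, 7))), -432) = Mul(Add(-5, Rational(1, 49), Rational(1, 7)), -432) = Mul(Rational(-237, 49), -432) = Rational(102384, 49)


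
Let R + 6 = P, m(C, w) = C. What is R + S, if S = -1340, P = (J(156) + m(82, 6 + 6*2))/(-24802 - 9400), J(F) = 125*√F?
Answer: -23017987/17101 - 125*√39/17101 ≈ -1346.0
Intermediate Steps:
P = -41/17101 - 125*√39/17101 (P = (125*√156 + 82)/(-24802 - 9400) = (125*(2*√39) + 82)/(-34202) = (250*√39 + 82)*(-1/34202) = (82 + 250*√39)*(-1/34202) = -41/17101 - 125*√39/17101 ≈ -0.048045)
R = -102647/17101 - 125*√39/17101 (R = -6 + (-41/17101 - 125*√39/17101) = -102647/17101 - 125*√39/17101 ≈ -6.0480)
R + S = (-102647/17101 - 125*√39/17101) - 1340 = -23017987/17101 - 125*√39/17101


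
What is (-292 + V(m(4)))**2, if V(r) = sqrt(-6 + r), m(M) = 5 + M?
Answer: (292 - sqrt(3))**2 ≈ 84256.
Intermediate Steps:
(-292 + V(m(4)))**2 = (-292 + sqrt(-6 + (5 + 4)))**2 = (-292 + sqrt(-6 + 9))**2 = (-292 + sqrt(3))**2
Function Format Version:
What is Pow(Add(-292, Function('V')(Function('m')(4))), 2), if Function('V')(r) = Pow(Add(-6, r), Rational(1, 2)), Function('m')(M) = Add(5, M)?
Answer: Pow(Add(292, Mul(-1, Pow(3, Rational(1, 2)))), 2) ≈ 84256.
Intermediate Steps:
Pow(Add(-292, Function('V')(Function('m')(4))), 2) = Pow(Add(-292, Pow(Add(-6, Add(5, 4)), Rational(1, 2))), 2) = Pow(Add(-292, Pow(Add(-6, 9), Rational(1, 2))), 2) = Pow(Add(-292, Pow(3, Rational(1, 2))), 2)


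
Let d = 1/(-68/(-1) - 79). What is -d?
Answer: 1/11 ≈ 0.090909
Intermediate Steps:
d = -1/11 (d = 1/(-1*(-68) - 79) = 1/(68 - 79) = 1/(-11) = -1/11 ≈ -0.090909)
-d = -1*(-1/11) = 1/11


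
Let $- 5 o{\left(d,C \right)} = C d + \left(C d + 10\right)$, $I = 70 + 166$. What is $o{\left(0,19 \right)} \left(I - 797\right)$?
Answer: $1122$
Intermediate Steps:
$I = 236$
$o{\left(d,C \right)} = -2 - \frac{2 C d}{5}$ ($o{\left(d,C \right)} = - \frac{C d + \left(C d + 10\right)}{5} = - \frac{C d + \left(10 + C d\right)}{5} = - \frac{10 + 2 C d}{5} = -2 - \frac{2 C d}{5}$)
$o{\left(0,19 \right)} \left(I - 797\right) = \left(-2 - \frac{38}{5} \cdot 0\right) \left(236 - 797\right) = \left(-2 + 0\right) \left(-561\right) = \left(-2\right) \left(-561\right) = 1122$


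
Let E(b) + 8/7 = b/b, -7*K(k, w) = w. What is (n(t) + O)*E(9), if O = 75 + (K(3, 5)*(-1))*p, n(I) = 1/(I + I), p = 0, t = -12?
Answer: -257/24 ≈ -10.708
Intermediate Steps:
K(k, w) = -w/7
n(I) = 1/(2*I)
E(b) = -⅐ (E(b) = -8/7 + b/b = -8/7 + 1 = -⅐)
O = 75 (O = 75 + (-⅐*5*(-1))*0 = 75 - 5/7*(-1)*0 = 75 + (5/7)*0 = 75 + 0 = 75)
(n(t) + O)*E(9) = ((½)/(-12) + 75)*(-⅐) = ((½)*(-1/12) + 75)*(-⅐) = (-1/24 + 75)*(-⅐) = (1799/24)*(-⅐) = -257/24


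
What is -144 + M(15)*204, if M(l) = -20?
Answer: -4224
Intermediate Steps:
-144 + M(15)*204 = -144 - 20*204 = -144 - 4080 = -4224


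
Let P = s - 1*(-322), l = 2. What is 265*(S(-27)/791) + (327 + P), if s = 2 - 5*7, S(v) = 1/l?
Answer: 974777/1582 ≈ 616.17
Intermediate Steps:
S(v) = ½ (S(v) = 1/2 = ½)
s = -33 (s = 2 - 35 = -33)
P = 289 (P = -33 - 1*(-322) = -33 + 322 = 289)
265*(S(-27)/791) + (327 + P) = 265*((½)/791) + (327 + 289) = 265*((½)*(1/791)) + 616 = 265*(1/1582) + 616 = 265/1582 + 616 = 974777/1582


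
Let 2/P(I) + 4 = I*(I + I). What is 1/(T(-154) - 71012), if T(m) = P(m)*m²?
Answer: -11857/841977426 ≈ -1.4082e-5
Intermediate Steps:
P(I) = 2/(-4 + 2*I²) (P(I) = 2/(-4 + I*(I + I)) = 2/(-4 + I*(2*I)) = 2/(-4 + 2*I²))
T(m) = m²/(-2 + m²)
1/(T(-154) - 71012) = 1/((-154)²/(-2 + (-154)²) - 71012) = 1/(23716/(-2 + 23716) - 71012) = 1/(23716/23714 - 71012) = 1/(23716*(1/23714) - 71012) = 1/(11858/11857 - 71012) = 1/(-841977426/11857) = -11857/841977426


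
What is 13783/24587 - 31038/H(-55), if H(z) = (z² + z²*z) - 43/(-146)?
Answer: 440128723307/586376764459 ≈ 0.75059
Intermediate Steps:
H(z) = 43/146 + z² + z³ (H(z) = (z² + z³) - 43*(-1/146) = (z² + z³) + 43/146 = 43/146 + z² + z³)
13783/24587 - 31038/H(-55) = 13783/24587 - 31038/(43/146 + (-55)² + (-55)³) = 13783*(1/24587) - 31038/(43/146 + 3025 - 166375) = 13783/24587 - 31038/(-23849057/146) = 13783/24587 - 31038*(-146/23849057) = 13783/24587 + 4531548/23849057 = 440128723307/586376764459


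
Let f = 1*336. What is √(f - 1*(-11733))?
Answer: 9*√149 ≈ 109.86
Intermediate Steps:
f = 336
√(f - 1*(-11733)) = √(336 - 1*(-11733)) = √(336 + 11733) = √12069 = 9*√149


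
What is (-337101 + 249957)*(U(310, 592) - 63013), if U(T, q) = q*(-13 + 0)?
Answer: 6161865096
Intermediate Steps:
U(T, q) = -13*q (U(T, q) = q*(-13) = -13*q)
(-337101 + 249957)*(U(310, 592) - 63013) = (-337101 + 249957)*(-13*592 - 63013) = -87144*(-7696 - 63013) = -87144*(-70709) = 6161865096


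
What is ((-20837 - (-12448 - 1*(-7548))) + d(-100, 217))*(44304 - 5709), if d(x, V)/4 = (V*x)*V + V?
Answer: -727541570055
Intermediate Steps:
d(x, V) = 4*V + 4*x*V**2 (d(x, V) = 4*((V*x)*V + V) = 4*(x*V**2 + V) = 4*(V + x*V**2) = 4*V + 4*x*V**2)
((-20837 - (-12448 - 1*(-7548))) + d(-100, 217))*(44304 - 5709) = ((-20837 - (-12448 - 1*(-7548))) + 4*217*(1 + 217*(-100)))*(44304 - 5709) = ((-20837 - (-12448 + 7548)) + 4*217*(1 - 21700))*38595 = ((-20837 - 1*(-4900)) + 4*217*(-21699))*38595 = ((-20837 + 4900) - 18834732)*38595 = (-15937 - 18834732)*38595 = -18850669*38595 = -727541570055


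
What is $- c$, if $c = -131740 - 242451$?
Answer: $374191$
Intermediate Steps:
$c = -374191$
$- c = \left(-1\right) \left(-374191\right) = 374191$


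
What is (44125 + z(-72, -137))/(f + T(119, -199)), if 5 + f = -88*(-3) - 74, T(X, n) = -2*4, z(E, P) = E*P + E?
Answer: 53917/177 ≈ 304.62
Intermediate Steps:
z(E, P) = E + E*P
T(X, n) = -8
f = 185 (f = -5 + (-88*(-3) - 74) = -5 + (264 - 74) = -5 + 190 = 185)
(44125 + z(-72, -137))/(f + T(119, -199)) = (44125 - 72*(1 - 137))/(185 - 8) = (44125 - 72*(-136))/177 = (44125 + 9792)*(1/177) = 53917*(1/177) = 53917/177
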